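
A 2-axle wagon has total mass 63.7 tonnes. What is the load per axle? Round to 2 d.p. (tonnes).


Load per axle = total weight / number of axles
Load = 63.7 / 2
Load = 31.85 tonnes

31.85


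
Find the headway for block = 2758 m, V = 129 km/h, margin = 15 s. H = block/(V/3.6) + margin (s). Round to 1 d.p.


V = 129 / 3.6 = 35.8333 m/s
Block traversal time = 2758 / 35.8333 = 76.9674 s
Headway = 76.9674 + 15
Headway = 92.0 s

92.0


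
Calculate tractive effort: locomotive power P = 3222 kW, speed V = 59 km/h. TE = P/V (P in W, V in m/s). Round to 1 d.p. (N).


Convert: P = 3222 kW = 3222000 W
V = 59 / 3.6 = 16.3889 m/s
TE = 3222000 / 16.3889
TE = 196596.6 N

196596.6


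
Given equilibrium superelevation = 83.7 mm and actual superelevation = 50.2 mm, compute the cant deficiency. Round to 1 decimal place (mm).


Cant deficiency = equilibrium cant - actual cant
CD = 83.7 - 50.2
CD = 33.5 mm

33.5


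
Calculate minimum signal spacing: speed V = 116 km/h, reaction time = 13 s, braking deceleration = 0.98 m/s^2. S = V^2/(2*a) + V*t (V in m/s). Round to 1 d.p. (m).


V = 116 / 3.6 = 32.2222 m/s
Braking distance = 32.2222^2 / (2*0.98) = 529.7304 m
Sighting distance = 32.2222 * 13 = 418.8889 m
S = 529.7304 + 418.8889 = 948.6 m

948.6


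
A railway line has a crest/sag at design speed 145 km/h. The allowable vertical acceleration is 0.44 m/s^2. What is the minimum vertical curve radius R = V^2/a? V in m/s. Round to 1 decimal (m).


Convert speed: V = 145 / 3.6 = 40.2778 m/s
V^2 = 1622.2994 m^2/s^2
R_v = 1622.2994 / 0.44
R_v = 3687.0 m

3687.0


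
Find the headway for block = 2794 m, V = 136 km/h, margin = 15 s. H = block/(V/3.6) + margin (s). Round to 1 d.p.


V = 136 / 3.6 = 37.7778 m/s
Block traversal time = 2794 / 37.7778 = 73.9588 s
Headway = 73.9588 + 15
Headway = 89.0 s

89.0


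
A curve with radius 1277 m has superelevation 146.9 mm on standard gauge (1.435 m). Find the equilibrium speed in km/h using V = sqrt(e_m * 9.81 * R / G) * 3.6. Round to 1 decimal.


Convert cant: e = 146.9 mm = 0.1469 m
V_ms = sqrt(0.1469 * 9.81 * 1277 / 1.435)
V_ms = sqrt(1282.418574) = 35.8109 m/s
V = 35.8109 * 3.6 = 128.9 km/h

128.9


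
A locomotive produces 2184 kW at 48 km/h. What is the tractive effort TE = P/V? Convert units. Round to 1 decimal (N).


Convert: P = 2184 kW = 2184000 W
V = 48 / 3.6 = 13.3333 m/s
TE = 2184000 / 13.3333
TE = 163800.0 N

163800.0


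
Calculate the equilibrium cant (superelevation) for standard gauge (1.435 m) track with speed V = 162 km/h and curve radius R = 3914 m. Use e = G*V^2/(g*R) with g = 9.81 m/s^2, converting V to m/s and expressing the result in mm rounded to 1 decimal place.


Convert speed: V = 162 / 3.6 = 45.0 m/s
Apply formula: e = 1.435 * 45.0^2 / (9.81 * 3914)
e = 1.435 * 2025.0 / 38396.34
e = 0.075681 m = 75.7 mm

75.7


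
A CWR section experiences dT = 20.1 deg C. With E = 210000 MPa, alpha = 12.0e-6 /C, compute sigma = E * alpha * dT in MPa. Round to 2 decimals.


sigma = E * alpha * dT
sigma = 210000 * 12.0e-6 * 20.1
sigma = 2.52 * 20.1
sigma = 50.65 MPa

50.65


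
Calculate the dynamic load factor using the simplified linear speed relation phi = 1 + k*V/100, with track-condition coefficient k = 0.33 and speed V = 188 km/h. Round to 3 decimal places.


phi = 1 + k * V / 100
phi = 1 + 0.33 * 188 / 100
phi = 1 + 0.6204
phi = 1.620

1.620


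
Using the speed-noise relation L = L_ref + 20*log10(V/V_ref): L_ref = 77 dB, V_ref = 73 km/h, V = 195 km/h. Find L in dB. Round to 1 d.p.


V/V_ref = 195 / 73 = 2.671233
log10(2.671233) = 0.426712
20 * 0.426712 = 8.5342
L = 77 + 8.5342 = 85.5 dB

85.5


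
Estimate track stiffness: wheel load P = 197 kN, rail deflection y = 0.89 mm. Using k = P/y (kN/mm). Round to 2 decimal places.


Track stiffness k = P / y
k = 197 / 0.89
k = 221.35 kN/mm

221.35


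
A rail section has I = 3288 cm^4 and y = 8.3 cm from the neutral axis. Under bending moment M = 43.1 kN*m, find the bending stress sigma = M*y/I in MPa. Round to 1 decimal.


Convert units:
M = 43.1 kN*m = 43100000 N*mm
y = 8.3 cm = 83 mm
I = 3288 cm^4 = 32880000 mm^4
sigma = 43100000 * 83 / 32880000
sigma = 108.8 MPa

108.8


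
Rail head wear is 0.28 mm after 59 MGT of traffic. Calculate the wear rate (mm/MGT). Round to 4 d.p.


Wear rate = total wear / cumulative tonnage
Rate = 0.28 / 59
Rate = 0.0047 mm/MGT

0.0047


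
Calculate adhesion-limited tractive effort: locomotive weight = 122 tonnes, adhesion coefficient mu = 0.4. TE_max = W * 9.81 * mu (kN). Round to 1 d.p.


TE_max = W * g * mu
TE_max = 122 * 9.81 * 0.4
TE_max = 1196.82 * 0.4
TE_max = 478.7 kN

478.7


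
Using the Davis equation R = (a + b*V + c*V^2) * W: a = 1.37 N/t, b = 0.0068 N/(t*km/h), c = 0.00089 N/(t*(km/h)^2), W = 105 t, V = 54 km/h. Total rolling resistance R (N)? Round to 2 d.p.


b*V = 0.0068 * 54 = 0.3672
c*V^2 = 0.00089 * 2916 = 2.59524
R_per_t = 1.37 + 0.3672 + 2.59524 = 4.33244 N/t
R_total = 4.33244 * 105 = 454.91 N

454.91


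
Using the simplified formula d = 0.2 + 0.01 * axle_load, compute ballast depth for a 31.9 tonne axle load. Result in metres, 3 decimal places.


d = 0.2 + 0.01 * 31.9
d = 0.2 + 0.319
d = 0.519 m

0.519


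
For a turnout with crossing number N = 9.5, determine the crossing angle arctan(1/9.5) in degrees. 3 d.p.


1/N = 1/9.5 = 0.105263
angle = arctan(0.105263) = 0.104877 rad
angle = 0.104877 * 180/pi = 6.009 degrees

6.009


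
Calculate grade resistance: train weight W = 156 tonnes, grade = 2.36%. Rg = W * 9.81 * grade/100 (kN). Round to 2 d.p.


Rg = W * 9.81 * grade / 100
Rg = 156 * 9.81 * 2.36 / 100
Rg = 1530.36 * 0.0236
Rg = 36.12 kN

36.12


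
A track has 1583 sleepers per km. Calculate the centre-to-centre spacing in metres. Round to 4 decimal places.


Spacing = 1000 m / number of sleepers
Spacing = 1000 / 1583
Spacing = 0.6317 m

0.6317


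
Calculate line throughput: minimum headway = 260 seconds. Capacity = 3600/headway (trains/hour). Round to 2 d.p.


Capacity = 3600 / headway
Capacity = 3600 / 260
Capacity = 13.85 trains/hour

13.85


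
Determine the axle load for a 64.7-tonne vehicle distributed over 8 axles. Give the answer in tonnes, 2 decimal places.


Load per axle = total weight / number of axles
Load = 64.7 / 8
Load = 8.09 tonnes

8.09


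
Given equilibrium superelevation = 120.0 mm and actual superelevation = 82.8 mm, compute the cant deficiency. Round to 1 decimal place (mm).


Cant deficiency = equilibrium cant - actual cant
CD = 120.0 - 82.8
CD = 37.2 mm

37.2


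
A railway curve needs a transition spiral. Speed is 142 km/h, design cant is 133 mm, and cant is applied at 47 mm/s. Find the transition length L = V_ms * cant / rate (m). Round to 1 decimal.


Convert speed: V = 142 / 3.6 = 39.4444 m/s
L = 39.4444 * 133 / 47
L = 5246.1111 / 47
L = 111.6 m

111.6


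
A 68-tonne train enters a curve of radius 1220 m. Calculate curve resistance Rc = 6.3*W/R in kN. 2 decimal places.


Rc = 6.3 * W / R
Rc = 6.3 * 68 / 1220
Rc = 428.4 / 1220
Rc = 0.35 kN

0.35


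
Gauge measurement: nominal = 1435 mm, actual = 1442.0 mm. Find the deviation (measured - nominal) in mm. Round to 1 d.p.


Deviation = measured - nominal
Deviation = 1442.0 - 1435
Deviation = 7.0 mm

7.0


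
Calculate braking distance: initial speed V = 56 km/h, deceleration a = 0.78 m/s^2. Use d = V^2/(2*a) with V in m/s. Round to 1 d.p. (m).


Convert speed: V = 56 / 3.6 = 15.5556 m/s
V^2 = 241.9753
d = 241.9753 / (2 * 0.78)
d = 241.9753 / 1.56
d = 155.1 m

155.1


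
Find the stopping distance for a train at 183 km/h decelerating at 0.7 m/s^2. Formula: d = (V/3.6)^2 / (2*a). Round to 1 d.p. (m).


Convert speed: V = 183 / 3.6 = 50.8333 m/s
V^2 = 2584.0278
d = 2584.0278 / (2 * 0.7)
d = 2584.0278 / 1.4
d = 1845.7 m

1845.7


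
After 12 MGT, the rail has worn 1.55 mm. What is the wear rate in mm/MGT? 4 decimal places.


Wear rate = total wear / cumulative tonnage
Rate = 1.55 / 12
Rate = 0.1292 mm/MGT

0.1292


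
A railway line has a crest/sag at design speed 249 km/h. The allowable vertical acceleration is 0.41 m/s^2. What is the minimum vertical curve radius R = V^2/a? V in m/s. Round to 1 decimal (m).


Convert speed: V = 249 / 3.6 = 69.1667 m/s
V^2 = 4784.0278 m^2/s^2
R_v = 4784.0278 / 0.41
R_v = 11668.4 m

11668.4


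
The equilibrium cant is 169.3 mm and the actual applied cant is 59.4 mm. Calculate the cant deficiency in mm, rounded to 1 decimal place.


Cant deficiency = equilibrium cant - actual cant
CD = 169.3 - 59.4
CD = 109.9 mm

109.9


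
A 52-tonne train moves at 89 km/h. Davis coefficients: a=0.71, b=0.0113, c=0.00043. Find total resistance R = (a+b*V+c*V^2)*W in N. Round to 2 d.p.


b*V = 0.0113 * 89 = 1.0057
c*V^2 = 0.00043 * 7921 = 3.40603
R_per_t = 0.71 + 1.0057 + 3.40603 = 5.12173 N/t
R_total = 5.12173 * 52 = 266.33 N

266.33


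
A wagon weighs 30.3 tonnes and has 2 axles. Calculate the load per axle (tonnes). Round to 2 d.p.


Load per axle = total weight / number of axles
Load = 30.3 / 2
Load = 15.15 tonnes

15.15


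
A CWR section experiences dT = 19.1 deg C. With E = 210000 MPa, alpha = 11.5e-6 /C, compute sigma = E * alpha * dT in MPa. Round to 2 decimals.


sigma = E * alpha * dT
sigma = 210000 * 11.5e-6 * 19.1
sigma = 2.415 * 19.1
sigma = 46.13 MPa

46.13


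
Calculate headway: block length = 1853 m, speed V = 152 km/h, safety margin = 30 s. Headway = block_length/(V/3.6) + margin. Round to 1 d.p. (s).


V = 152 / 3.6 = 42.2222 m/s
Block traversal time = 1853 / 42.2222 = 43.8868 s
Headway = 43.8868 + 30
Headway = 73.9 s

73.9


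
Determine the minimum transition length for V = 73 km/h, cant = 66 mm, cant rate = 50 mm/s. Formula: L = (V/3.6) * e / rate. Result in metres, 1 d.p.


Convert speed: V = 73 / 3.6 = 20.2778 m/s
L = 20.2778 * 66 / 50
L = 1338.3333 / 50
L = 26.8 m

26.8


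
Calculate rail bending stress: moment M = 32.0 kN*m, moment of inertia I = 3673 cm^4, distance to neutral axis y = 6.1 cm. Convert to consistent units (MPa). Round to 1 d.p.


Convert units:
M = 32.0 kN*m = 32000000 N*mm
y = 6.1 cm = 61 mm
I = 3673 cm^4 = 36730000 mm^4
sigma = 32000000 * 61 / 36730000
sigma = 53.1 MPa

53.1


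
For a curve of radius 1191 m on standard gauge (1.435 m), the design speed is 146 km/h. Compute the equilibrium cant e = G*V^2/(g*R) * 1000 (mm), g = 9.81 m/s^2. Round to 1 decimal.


Convert speed: V = 146 / 3.6 = 40.5556 m/s
Apply formula: e = 1.435 * 40.5556^2 / (9.81 * 1191)
e = 1.435 * 1644.7531 / 11683.71
e = 0.20201 m = 202.0 mm

202.0


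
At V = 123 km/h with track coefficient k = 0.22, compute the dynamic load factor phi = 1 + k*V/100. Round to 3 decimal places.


phi = 1 + k * V / 100
phi = 1 + 0.22 * 123 / 100
phi = 1 + 0.2706
phi = 1.271

1.271


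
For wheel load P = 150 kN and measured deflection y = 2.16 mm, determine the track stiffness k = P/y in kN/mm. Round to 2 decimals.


Track stiffness k = P / y
k = 150 / 2.16
k = 69.44 kN/mm

69.44


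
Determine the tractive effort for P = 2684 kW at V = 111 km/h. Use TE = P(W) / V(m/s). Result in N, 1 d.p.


Convert: P = 2684 kW = 2684000 W
V = 111 / 3.6 = 30.8333 m/s
TE = 2684000 / 30.8333
TE = 87048.6 N

87048.6


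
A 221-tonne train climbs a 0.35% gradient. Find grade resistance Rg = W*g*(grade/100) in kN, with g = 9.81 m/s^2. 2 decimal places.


Rg = W * 9.81 * grade / 100
Rg = 221 * 9.81 * 0.35 / 100
Rg = 2168.01 * 0.0035
Rg = 7.59 kN

7.59


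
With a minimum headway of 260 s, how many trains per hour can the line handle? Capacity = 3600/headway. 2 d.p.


Capacity = 3600 / headway
Capacity = 3600 / 260
Capacity = 13.85 trains/hour

13.85


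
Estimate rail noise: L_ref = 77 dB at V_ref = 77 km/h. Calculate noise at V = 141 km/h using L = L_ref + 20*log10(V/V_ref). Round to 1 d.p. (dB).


V/V_ref = 141 / 77 = 1.831169
log10(1.831169) = 0.262728
20 * 0.262728 = 5.2546
L = 77 + 5.2546 = 82.3 dB

82.3


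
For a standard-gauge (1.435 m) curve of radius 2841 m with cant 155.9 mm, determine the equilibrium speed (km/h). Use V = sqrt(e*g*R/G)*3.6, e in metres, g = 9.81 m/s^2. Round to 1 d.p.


Convert cant: e = 155.9 mm = 0.1559 m
V_ms = sqrt(0.1559 * 9.81 * 2841 / 1.435)
V_ms = sqrt(3027.850689) = 55.0259 m/s
V = 55.0259 * 3.6 = 198.1 km/h

198.1


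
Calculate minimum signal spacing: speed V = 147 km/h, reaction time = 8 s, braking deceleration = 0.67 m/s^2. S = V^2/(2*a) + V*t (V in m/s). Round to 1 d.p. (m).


V = 147 / 3.6 = 40.8333 m/s
Braking distance = 40.8333^2 / (2*0.67) = 1244.2993 m
Sighting distance = 40.8333 * 8 = 326.6667 m
S = 1244.2993 + 326.6667 = 1571.0 m

1571.0


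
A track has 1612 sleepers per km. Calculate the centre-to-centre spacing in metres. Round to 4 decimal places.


Spacing = 1000 m / number of sleepers
Spacing = 1000 / 1612
Spacing = 0.6203 m

0.6203


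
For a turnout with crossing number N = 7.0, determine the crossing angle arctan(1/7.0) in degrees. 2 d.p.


1/N = 1/7.0 = 0.142857
angle = arctan(0.142857) = 0.141897 rad
angle = 0.141897 * 180/pi = 8.13 degrees

8.13


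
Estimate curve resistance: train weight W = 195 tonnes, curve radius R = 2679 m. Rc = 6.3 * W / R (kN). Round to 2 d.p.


Rc = 6.3 * W / R
Rc = 6.3 * 195 / 2679
Rc = 1228.5 / 2679
Rc = 0.46 kN

0.46


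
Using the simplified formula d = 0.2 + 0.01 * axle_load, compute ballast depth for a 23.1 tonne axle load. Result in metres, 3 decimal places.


d = 0.2 + 0.01 * 23.1
d = 0.2 + 0.231
d = 0.431 m

0.431


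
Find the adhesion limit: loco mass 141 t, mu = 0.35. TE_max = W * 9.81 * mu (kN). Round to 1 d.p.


TE_max = W * g * mu
TE_max = 141 * 9.81 * 0.35
TE_max = 1383.21 * 0.35
TE_max = 484.1 kN

484.1


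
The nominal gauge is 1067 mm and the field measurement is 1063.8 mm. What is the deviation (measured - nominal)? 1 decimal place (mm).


Deviation = measured - nominal
Deviation = 1063.8 - 1067
Deviation = -3.2 mm

-3.2


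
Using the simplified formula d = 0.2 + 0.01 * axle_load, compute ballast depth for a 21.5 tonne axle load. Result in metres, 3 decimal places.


d = 0.2 + 0.01 * 21.5
d = 0.2 + 0.215
d = 0.415 m

0.415


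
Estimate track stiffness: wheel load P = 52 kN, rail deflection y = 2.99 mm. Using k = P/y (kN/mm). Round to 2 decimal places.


Track stiffness k = P / y
k = 52 / 2.99
k = 17.39 kN/mm

17.39


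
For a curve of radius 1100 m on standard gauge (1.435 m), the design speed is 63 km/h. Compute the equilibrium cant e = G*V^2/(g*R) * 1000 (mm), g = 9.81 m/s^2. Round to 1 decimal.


Convert speed: V = 63 / 3.6 = 17.5 m/s
Apply formula: e = 1.435 * 17.5^2 / (9.81 * 1100)
e = 1.435 * 306.25 / 10791.0
e = 0.040725 m = 40.7 mm

40.7


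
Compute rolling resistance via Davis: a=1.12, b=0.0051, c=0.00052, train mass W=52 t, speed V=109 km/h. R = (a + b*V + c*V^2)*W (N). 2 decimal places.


b*V = 0.0051 * 109 = 0.5559
c*V^2 = 0.00052 * 11881 = 6.17812
R_per_t = 1.12 + 0.5559 + 6.17812 = 7.85402 N/t
R_total = 7.85402 * 52 = 408.41 N

408.41


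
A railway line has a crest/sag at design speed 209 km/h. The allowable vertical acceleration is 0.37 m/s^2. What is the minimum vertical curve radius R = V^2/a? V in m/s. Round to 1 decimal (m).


Convert speed: V = 209 / 3.6 = 58.0556 m/s
V^2 = 3370.4475 m^2/s^2
R_v = 3370.4475 / 0.37
R_v = 9109.3 m

9109.3


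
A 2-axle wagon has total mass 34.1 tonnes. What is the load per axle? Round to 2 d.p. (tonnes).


Load per axle = total weight / number of axles
Load = 34.1 / 2
Load = 17.05 tonnes

17.05


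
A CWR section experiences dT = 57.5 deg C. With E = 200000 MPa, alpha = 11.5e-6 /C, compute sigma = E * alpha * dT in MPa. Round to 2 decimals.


sigma = E * alpha * dT
sigma = 200000 * 11.5e-6 * 57.5
sigma = 2.3 * 57.5
sigma = 132.25 MPa

132.25


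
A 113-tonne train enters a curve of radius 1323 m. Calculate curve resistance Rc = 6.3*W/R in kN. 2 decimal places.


Rc = 6.3 * W / R
Rc = 6.3 * 113 / 1323
Rc = 711.9 / 1323
Rc = 0.54 kN

0.54


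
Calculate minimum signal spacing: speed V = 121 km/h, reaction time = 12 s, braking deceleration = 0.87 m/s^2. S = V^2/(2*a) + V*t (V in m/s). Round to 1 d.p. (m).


V = 121 / 3.6 = 33.6111 m/s
Braking distance = 33.6111^2 / (2*0.87) = 649.2568 m
Sighting distance = 33.6111 * 12 = 403.3333 m
S = 649.2568 + 403.3333 = 1052.6 m

1052.6


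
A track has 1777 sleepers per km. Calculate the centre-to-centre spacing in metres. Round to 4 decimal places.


Spacing = 1000 m / number of sleepers
Spacing = 1000 / 1777
Spacing = 0.5627 m

0.5627


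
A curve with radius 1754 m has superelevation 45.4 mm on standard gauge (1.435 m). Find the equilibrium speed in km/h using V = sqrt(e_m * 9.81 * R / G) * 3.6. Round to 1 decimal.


Convert cant: e = 45.4 mm = 0.0454 m
V_ms = sqrt(0.0454 * 9.81 * 1754 / 1.435)
V_ms = sqrt(544.380485) = 23.332 m/s
V = 23.332 * 3.6 = 84.0 km/h

84.0


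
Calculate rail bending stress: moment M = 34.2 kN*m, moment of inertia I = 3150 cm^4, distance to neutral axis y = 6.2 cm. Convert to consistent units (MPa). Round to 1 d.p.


Convert units:
M = 34.2 kN*m = 34200000 N*mm
y = 6.2 cm = 62 mm
I = 3150 cm^4 = 31500000 mm^4
sigma = 34200000 * 62 / 31500000
sigma = 67.3 MPa

67.3


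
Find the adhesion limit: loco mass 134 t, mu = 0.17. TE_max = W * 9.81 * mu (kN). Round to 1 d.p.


TE_max = W * g * mu
TE_max = 134 * 9.81 * 0.17
TE_max = 1314.54 * 0.17
TE_max = 223.5 kN

223.5


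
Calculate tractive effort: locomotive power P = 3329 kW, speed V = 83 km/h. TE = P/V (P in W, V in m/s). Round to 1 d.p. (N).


Convert: P = 3329 kW = 3329000 W
V = 83 / 3.6 = 23.0556 m/s
TE = 3329000 / 23.0556
TE = 144390.4 N

144390.4


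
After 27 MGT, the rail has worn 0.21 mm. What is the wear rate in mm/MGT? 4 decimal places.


Wear rate = total wear / cumulative tonnage
Rate = 0.21 / 27
Rate = 0.0078 mm/MGT

0.0078


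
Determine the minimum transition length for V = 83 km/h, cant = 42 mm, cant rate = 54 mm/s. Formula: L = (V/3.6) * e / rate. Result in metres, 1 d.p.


Convert speed: V = 83 / 3.6 = 23.0556 m/s
L = 23.0556 * 42 / 54
L = 968.3333 / 54
L = 17.9 m

17.9


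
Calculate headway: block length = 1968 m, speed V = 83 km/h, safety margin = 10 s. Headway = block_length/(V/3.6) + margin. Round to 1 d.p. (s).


V = 83 / 3.6 = 23.0556 m/s
Block traversal time = 1968 / 23.0556 = 85.359 s
Headway = 85.359 + 10
Headway = 95.4 s

95.4


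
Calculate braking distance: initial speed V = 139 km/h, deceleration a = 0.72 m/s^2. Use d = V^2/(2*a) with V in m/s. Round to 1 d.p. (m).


Convert speed: V = 139 / 3.6 = 38.6111 m/s
V^2 = 1490.8179
d = 1490.8179 / (2 * 0.72)
d = 1490.8179 / 1.44
d = 1035.3 m

1035.3


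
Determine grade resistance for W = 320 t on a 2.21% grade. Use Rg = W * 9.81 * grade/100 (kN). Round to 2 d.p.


Rg = W * 9.81 * grade / 100
Rg = 320 * 9.81 * 2.21 / 100
Rg = 3139.2 * 0.0221
Rg = 69.38 kN

69.38


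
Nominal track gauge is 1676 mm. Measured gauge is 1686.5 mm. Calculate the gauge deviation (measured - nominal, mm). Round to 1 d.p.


Deviation = measured - nominal
Deviation = 1686.5 - 1676
Deviation = 10.5 mm

10.5


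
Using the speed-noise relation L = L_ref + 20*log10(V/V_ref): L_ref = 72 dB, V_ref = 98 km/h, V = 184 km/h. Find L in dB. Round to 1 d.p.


V/V_ref = 184 / 98 = 1.877551
log10(1.877551) = 0.273592
20 * 0.273592 = 5.4718
L = 72 + 5.4718 = 77.5 dB

77.5


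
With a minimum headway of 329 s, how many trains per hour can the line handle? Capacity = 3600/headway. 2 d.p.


Capacity = 3600 / headway
Capacity = 3600 / 329
Capacity = 10.94 trains/hour

10.94


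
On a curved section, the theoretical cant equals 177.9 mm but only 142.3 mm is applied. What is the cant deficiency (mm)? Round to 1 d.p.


Cant deficiency = equilibrium cant - actual cant
CD = 177.9 - 142.3
CD = 35.6 mm

35.6


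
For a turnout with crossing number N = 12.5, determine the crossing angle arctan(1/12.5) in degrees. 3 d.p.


1/N = 1/12.5 = 0.08
angle = arctan(0.08) = 0.07983 rad
angle = 0.07983 * 180/pi = 4.574 degrees

4.574


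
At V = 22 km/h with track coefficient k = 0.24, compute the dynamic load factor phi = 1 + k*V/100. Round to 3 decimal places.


phi = 1 + k * V / 100
phi = 1 + 0.24 * 22 / 100
phi = 1 + 0.0528
phi = 1.053

1.053


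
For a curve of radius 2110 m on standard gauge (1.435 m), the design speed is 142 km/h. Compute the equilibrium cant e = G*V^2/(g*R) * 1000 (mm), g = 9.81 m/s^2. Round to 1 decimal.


Convert speed: V = 142 / 3.6 = 39.4444 m/s
Apply formula: e = 1.435 * 39.4444^2 / (9.81 * 2110)
e = 1.435 * 1555.8642 / 20699.1
e = 0.107863 m = 107.9 mm

107.9


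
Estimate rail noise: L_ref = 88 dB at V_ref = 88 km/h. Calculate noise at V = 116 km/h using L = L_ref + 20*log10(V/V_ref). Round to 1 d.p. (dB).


V/V_ref = 116 / 88 = 1.318182
log10(1.318182) = 0.119975
20 * 0.119975 = 2.3995
L = 88 + 2.3995 = 90.4 dB

90.4


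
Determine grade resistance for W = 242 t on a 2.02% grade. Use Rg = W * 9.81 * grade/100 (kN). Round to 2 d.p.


Rg = W * 9.81 * grade / 100
Rg = 242 * 9.81 * 2.02 / 100
Rg = 2374.02 * 0.0202
Rg = 47.96 kN

47.96


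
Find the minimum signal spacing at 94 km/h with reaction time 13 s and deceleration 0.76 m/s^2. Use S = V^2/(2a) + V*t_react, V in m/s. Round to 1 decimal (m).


V = 94 / 3.6 = 26.1111 m/s
Braking distance = 26.1111^2 / (2*0.76) = 448.5461 m
Sighting distance = 26.1111 * 13 = 339.4444 m
S = 448.5461 + 339.4444 = 788.0 m

788.0


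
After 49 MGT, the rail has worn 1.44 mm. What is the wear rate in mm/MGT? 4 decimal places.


Wear rate = total wear / cumulative tonnage
Rate = 1.44 / 49
Rate = 0.0294 mm/MGT

0.0294


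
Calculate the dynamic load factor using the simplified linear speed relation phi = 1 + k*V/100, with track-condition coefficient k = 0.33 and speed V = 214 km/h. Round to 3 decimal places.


phi = 1 + k * V / 100
phi = 1 + 0.33 * 214 / 100
phi = 1 + 0.7062
phi = 1.706

1.706


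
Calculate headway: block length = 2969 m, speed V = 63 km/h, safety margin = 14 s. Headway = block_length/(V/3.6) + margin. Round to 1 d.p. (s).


V = 63 / 3.6 = 17.5 m/s
Block traversal time = 2969 / 17.5 = 169.6571 s
Headway = 169.6571 + 14
Headway = 183.7 s

183.7


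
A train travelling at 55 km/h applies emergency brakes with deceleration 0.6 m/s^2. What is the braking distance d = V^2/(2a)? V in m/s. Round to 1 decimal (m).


Convert speed: V = 55 / 3.6 = 15.2778 m/s
V^2 = 233.4105
d = 233.4105 / (2 * 0.6)
d = 233.4105 / 1.2
d = 194.5 m

194.5


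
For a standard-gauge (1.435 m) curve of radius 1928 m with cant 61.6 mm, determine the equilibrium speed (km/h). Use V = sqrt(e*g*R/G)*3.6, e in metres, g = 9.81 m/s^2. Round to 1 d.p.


Convert cant: e = 61.6 mm = 0.0616 m
V_ms = sqrt(0.0616 * 9.81 * 1928 / 1.435)
V_ms = sqrt(811.904312) = 28.4939 m/s
V = 28.4939 * 3.6 = 102.6 km/h

102.6


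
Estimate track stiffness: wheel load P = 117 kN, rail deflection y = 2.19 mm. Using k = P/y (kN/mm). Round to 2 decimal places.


Track stiffness k = P / y
k = 117 / 2.19
k = 53.42 kN/mm

53.42


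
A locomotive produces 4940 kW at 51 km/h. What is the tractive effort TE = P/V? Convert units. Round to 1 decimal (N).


Convert: P = 4940 kW = 4940000 W
V = 51 / 3.6 = 14.1667 m/s
TE = 4940000 / 14.1667
TE = 348705.9 N

348705.9


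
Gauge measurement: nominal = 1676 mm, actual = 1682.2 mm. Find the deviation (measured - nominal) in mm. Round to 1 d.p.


Deviation = measured - nominal
Deviation = 1682.2 - 1676
Deviation = 6.2 mm

6.2


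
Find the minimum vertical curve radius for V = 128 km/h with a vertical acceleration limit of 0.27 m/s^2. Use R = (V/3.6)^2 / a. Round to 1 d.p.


Convert speed: V = 128 / 3.6 = 35.5556 m/s
V^2 = 1264.1975 m^2/s^2
R_v = 1264.1975 / 0.27
R_v = 4682.2 m

4682.2


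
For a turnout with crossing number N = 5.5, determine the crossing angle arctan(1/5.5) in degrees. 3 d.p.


1/N = 1/5.5 = 0.181818
angle = arctan(0.181818) = 0.179853 rad
angle = 0.179853 * 180/pi = 10.305 degrees

10.305


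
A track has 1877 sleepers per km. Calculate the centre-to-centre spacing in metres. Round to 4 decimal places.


Spacing = 1000 m / number of sleepers
Spacing = 1000 / 1877
Spacing = 0.5328 m

0.5328


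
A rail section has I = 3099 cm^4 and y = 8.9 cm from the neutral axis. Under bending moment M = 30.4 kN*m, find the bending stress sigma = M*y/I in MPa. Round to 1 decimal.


Convert units:
M = 30.4 kN*m = 30400000 N*mm
y = 8.9 cm = 89 mm
I = 3099 cm^4 = 30990000 mm^4
sigma = 30400000 * 89 / 30990000
sigma = 87.3 MPa

87.3


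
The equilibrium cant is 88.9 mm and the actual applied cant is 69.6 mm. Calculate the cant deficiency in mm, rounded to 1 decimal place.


Cant deficiency = equilibrium cant - actual cant
CD = 88.9 - 69.6
CD = 19.3 mm

19.3


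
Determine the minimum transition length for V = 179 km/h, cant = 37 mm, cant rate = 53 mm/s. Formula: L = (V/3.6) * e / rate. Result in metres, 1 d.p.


Convert speed: V = 179 / 3.6 = 49.7222 m/s
L = 49.7222 * 37 / 53
L = 1839.7222 / 53
L = 34.7 m

34.7


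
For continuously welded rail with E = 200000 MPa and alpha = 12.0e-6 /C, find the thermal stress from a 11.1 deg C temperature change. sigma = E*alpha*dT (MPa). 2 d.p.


sigma = E * alpha * dT
sigma = 200000 * 12.0e-6 * 11.1
sigma = 2.4 * 11.1
sigma = 26.64 MPa

26.64


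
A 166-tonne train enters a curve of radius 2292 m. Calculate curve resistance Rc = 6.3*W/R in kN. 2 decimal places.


Rc = 6.3 * W / R
Rc = 6.3 * 166 / 2292
Rc = 1045.8 / 2292
Rc = 0.46 kN

0.46


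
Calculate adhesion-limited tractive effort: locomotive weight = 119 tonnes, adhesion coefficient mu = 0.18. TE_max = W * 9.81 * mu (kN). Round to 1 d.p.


TE_max = W * g * mu
TE_max = 119 * 9.81 * 0.18
TE_max = 1167.39 * 0.18
TE_max = 210.1 kN

210.1


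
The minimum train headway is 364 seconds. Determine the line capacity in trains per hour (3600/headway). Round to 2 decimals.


Capacity = 3600 / headway
Capacity = 3600 / 364
Capacity = 9.89 trains/hour

9.89


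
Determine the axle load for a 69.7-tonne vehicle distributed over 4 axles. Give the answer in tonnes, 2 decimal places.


Load per axle = total weight / number of axles
Load = 69.7 / 4
Load = 17.43 tonnes

17.43


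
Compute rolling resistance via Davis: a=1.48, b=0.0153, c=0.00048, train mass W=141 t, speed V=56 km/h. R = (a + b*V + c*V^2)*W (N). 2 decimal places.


b*V = 0.0153 * 56 = 0.8568
c*V^2 = 0.00048 * 3136 = 1.50528
R_per_t = 1.48 + 0.8568 + 1.50528 = 3.84208 N/t
R_total = 3.84208 * 141 = 541.73 N

541.73


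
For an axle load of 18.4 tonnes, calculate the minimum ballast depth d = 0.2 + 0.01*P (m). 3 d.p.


d = 0.2 + 0.01 * 18.4
d = 0.2 + 0.184
d = 0.384 m

0.384


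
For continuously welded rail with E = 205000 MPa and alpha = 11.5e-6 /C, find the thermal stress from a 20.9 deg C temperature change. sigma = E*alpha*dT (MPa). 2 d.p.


sigma = E * alpha * dT
sigma = 205000 * 11.5e-6 * 20.9
sigma = 2.3575 * 20.9
sigma = 49.27 MPa

49.27


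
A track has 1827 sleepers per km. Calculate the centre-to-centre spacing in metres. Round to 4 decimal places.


Spacing = 1000 m / number of sleepers
Spacing = 1000 / 1827
Spacing = 0.5473 m

0.5473


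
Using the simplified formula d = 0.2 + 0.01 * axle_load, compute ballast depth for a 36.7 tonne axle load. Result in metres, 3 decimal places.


d = 0.2 + 0.01 * 36.7
d = 0.2 + 0.367
d = 0.567 m

0.567


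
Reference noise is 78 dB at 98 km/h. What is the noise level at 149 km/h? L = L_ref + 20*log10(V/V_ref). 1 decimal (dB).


V/V_ref = 149 / 98 = 1.520408
log10(1.520408) = 0.18196
20 * 0.18196 = 3.6392
L = 78 + 3.6392 = 81.6 dB

81.6


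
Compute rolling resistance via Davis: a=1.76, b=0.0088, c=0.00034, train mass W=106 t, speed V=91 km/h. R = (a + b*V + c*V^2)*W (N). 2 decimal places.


b*V = 0.0088 * 91 = 0.8008
c*V^2 = 0.00034 * 8281 = 2.81554
R_per_t = 1.76 + 0.8008 + 2.81554 = 5.37634 N/t
R_total = 5.37634 * 106 = 569.89 N

569.89


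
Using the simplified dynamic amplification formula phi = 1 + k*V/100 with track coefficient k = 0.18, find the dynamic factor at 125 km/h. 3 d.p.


phi = 1 + k * V / 100
phi = 1 + 0.18 * 125 / 100
phi = 1 + 0.225
phi = 1.225

1.225


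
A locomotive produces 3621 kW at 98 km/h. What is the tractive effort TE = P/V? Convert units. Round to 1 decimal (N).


Convert: P = 3621 kW = 3621000 W
V = 98 / 3.6 = 27.2222 m/s
TE = 3621000 / 27.2222
TE = 133016.3 N

133016.3


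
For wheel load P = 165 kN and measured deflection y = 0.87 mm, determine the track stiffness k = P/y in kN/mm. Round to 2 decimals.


Track stiffness k = P / y
k = 165 / 0.87
k = 189.66 kN/mm

189.66


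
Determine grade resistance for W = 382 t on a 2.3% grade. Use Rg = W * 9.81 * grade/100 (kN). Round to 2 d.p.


Rg = W * 9.81 * grade / 100
Rg = 382 * 9.81 * 2.3 / 100
Rg = 3747.42 * 0.023
Rg = 86.19 kN

86.19


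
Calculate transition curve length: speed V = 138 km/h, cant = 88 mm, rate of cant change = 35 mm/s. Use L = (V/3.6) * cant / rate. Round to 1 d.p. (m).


Convert speed: V = 138 / 3.6 = 38.3333 m/s
L = 38.3333 * 88 / 35
L = 3373.3333 / 35
L = 96.4 m

96.4


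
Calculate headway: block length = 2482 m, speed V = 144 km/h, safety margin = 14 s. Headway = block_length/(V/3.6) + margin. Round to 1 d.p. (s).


V = 144 / 3.6 = 40.0 m/s
Block traversal time = 2482 / 40.0 = 62.05 s
Headway = 62.05 + 14
Headway = 76.1 s

76.1


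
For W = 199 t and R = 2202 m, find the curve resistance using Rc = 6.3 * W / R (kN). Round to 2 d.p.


Rc = 6.3 * W / R
Rc = 6.3 * 199 / 2202
Rc = 1253.7 / 2202
Rc = 0.57 kN

0.57


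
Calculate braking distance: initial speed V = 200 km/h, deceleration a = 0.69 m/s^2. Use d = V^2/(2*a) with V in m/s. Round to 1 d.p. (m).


Convert speed: V = 200 / 3.6 = 55.5556 m/s
V^2 = 3086.4198
d = 3086.4198 / (2 * 0.69)
d = 3086.4198 / 1.38
d = 2236.5 m

2236.5


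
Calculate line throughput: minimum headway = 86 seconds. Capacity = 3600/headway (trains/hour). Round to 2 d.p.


Capacity = 3600 / headway
Capacity = 3600 / 86
Capacity = 41.86 trains/hour

41.86


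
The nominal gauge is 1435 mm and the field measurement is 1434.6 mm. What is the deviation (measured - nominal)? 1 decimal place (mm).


Deviation = measured - nominal
Deviation = 1434.6 - 1435
Deviation = -0.4 mm

-0.4


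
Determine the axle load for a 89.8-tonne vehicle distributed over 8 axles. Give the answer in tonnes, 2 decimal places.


Load per axle = total weight / number of axles
Load = 89.8 / 8
Load = 11.23 tonnes

11.23


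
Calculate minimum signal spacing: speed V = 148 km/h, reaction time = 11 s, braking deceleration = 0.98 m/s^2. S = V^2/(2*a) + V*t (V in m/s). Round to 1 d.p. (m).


V = 148 / 3.6 = 41.1111 m/s
Braking distance = 41.1111^2 / (2*0.98) = 862.3079 m
Sighting distance = 41.1111 * 11 = 452.2222 m
S = 862.3079 + 452.2222 = 1314.5 m

1314.5


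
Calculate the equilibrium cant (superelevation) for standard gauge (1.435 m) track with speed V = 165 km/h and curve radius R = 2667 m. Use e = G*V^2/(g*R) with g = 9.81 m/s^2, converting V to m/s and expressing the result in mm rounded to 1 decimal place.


Convert speed: V = 165 / 3.6 = 45.8333 m/s
Apply formula: e = 1.435 * 45.8333^2 / (9.81 * 2667)
e = 1.435 * 2100.6944 / 26163.27
e = 0.115219 m = 115.2 mm

115.2


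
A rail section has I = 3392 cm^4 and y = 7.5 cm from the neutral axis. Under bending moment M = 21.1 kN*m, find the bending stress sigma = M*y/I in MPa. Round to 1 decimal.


Convert units:
M = 21.1 kN*m = 21100000 N*mm
y = 7.5 cm = 75 mm
I = 3392 cm^4 = 33920000 mm^4
sigma = 21100000 * 75 / 33920000
sigma = 46.7 MPa

46.7


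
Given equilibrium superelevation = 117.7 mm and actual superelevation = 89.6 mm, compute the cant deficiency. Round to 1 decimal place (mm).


Cant deficiency = equilibrium cant - actual cant
CD = 117.7 - 89.6
CD = 28.1 mm

28.1


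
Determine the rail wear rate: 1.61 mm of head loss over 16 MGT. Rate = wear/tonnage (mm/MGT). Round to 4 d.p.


Wear rate = total wear / cumulative tonnage
Rate = 1.61 / 16
Rate = 0.1006 mm/MGT

0.1006


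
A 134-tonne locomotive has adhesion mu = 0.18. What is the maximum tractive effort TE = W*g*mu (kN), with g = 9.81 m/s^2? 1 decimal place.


TE_max = W * g * mu
TE_max = 134 * 9.81 * 0.18
TE_max = 1314.54 * 0.18
TE_max = 236.6 kN

236.6


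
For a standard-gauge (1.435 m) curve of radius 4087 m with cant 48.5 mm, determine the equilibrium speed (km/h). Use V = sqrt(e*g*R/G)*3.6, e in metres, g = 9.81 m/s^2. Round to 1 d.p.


Convert cant: e = 48.5 mm = 0.0485 m
V_ms = sqrt(0.0485 * 9.81 * 4087 / 1.435)
V_ms = sqrt(1355.075467) = 36.8113 m/s
V = 36.8113 * 3.6 = 132.5 km/h

132.5


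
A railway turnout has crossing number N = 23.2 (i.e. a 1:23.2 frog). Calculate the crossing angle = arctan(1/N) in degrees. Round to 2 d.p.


1/N = 1/23.2 = 0.043103
angle = arctan(0.043103) = 0.043077 rad
angle = 0.043077 * 180/pi = 2.47 degrees

2.47


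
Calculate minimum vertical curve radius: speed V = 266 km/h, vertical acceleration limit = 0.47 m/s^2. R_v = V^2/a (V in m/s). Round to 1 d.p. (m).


Convert speed: V = 266 / 3.6 = 73.8889 m/s
V^2 = 5459.5679 m^2/s^2
R_v = 5459.5679 / 0.47
R_v = 11616.1 m

11616.1


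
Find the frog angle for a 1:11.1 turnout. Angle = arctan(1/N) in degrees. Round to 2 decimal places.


1/N = 1/11.1 = 0.09009
angle = arctan(0.09009) = 0.089848 rad
angle = 0.089848 * 180/pi = 5.15 degrees

5.15


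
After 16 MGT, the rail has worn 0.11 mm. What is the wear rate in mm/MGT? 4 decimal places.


Wear rate = total wear / cumulative tonnage
Rate = 0.11 / 16
Rate = 0.0069 mm/MGT

0.0069


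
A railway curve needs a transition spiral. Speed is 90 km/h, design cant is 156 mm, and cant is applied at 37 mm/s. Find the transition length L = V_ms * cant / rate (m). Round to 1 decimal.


Convert speed: V = 90 / 3.6 = 25.0 m/s
L = 25.0 * 156 / 37
L = 3900.0 / 37
L = 105.4 m

105.4


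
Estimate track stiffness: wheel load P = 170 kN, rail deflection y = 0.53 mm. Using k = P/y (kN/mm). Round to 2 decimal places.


Track stiffness k = P / y
k = 170 / 0.53
k = 320.75 kN/mm

320.75


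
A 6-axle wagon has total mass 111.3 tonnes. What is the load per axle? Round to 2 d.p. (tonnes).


Load per axle = total weight / number of axles
Load = 111.3 / 6
Load = 18.55 tonnes

18.55


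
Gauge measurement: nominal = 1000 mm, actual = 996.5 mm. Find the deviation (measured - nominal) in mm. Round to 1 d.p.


Deviation = measured - nominal
Deviation = 996.5 - 1000
Deviation = -3.5 mm

-3.5


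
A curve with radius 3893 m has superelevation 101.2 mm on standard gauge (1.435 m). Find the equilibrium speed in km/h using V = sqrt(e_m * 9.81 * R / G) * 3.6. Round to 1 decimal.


Convert cant: e = 101.2 mm = 0.1012 m
V_ms = sqrt(0.1012 * 9.81 * 3893 / 1.435)
V_ms = sqrt(2693.283203) = 51.8969 m/s
V = 51.8969 * 3.6 = 186.8 km/h

186.8


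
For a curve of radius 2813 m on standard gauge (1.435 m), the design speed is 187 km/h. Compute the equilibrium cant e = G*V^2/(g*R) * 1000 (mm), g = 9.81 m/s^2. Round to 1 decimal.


Convert speed: V = 187 / 3.6 = 51.9444 m/s
Apply formula: e = 1.435 * 51.9444^2 / (9.81 * 2813)
e = 1.435 * 2698.2253 / 27595.53
e = 0.140311 m = 140.3 mm

140.3


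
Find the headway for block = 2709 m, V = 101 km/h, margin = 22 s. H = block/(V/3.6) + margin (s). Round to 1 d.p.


V = 101 / 3.6 = 28.0556 m/s
Block traversal time = 2709 / 28.0556 = 96.5584 s
Headway = 96.5584 + 22
Headway = 118.6 s

118.6


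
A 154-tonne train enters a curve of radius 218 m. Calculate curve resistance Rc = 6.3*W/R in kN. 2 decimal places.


Rc = 6.3 * W / R
Rc = 6.3 * 154 / 218
Rc = 970.2 / 218
Rc = 4.45 kN

4.45


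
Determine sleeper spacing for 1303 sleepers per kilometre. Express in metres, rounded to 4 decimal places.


Spacing = 1000 m / number of sleepers
Spacing = 1000 / 1303
Spacing = 0.7675 m

0.7675


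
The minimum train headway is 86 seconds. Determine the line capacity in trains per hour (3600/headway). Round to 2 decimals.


Capacity = 3600 / headway
Capacity = 3600 / 86
Capacity = 41.86 trains/hour

41.86


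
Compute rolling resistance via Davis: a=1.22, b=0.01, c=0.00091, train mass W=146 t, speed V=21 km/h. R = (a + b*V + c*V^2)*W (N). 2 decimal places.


b*V = 0.01 * 21 = 0.21
c*V^2 = 0.00091 * 441 = 0.40131
R_per_t = 1.22 + 0.21 + 0.40131 = 1.83131 N/t
R_total = 1.83131 * 146 = 267.37 N

267.37


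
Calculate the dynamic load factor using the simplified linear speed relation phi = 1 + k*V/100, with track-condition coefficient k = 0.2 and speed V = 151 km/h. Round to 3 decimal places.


phi = 1 + k * V / 100
phi = 1 + 0.2 * 151 / 100
phi = 1 + 0.302
phi = 1.302

1.302


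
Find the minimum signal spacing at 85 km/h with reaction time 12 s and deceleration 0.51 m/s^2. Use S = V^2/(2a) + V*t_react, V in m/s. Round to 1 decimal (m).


V = 85 / 3.6 = 23.6111 m/s
Braking distance = 23.6111^2 / (2*0.51) = 546.5535 m
Sighting distance = 23.6111 * 12 = 283.3333 m
S = 546.5535 + 283.3333 = 829.9 m

829.9


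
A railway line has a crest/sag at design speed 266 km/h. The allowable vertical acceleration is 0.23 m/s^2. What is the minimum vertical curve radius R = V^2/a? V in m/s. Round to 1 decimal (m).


Convert speed: V = 266 / 3.6 = 73.8889 m/s
V^2 = 5459.5679 m^2/s^2
R_v = 5459.5679 / 0.23
R_v = 23737.3 m

23737.3


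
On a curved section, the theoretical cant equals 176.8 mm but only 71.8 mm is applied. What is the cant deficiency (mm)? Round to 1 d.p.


Cant deficiency = equilibrium cant - actual cant
CD = 176.8 - 71.8
CD = 105.0 mm

105.0


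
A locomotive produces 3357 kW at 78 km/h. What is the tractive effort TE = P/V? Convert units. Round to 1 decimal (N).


Convert: P = 3357 kW = 3357000 W
V = 78 / 3.6 = 21.6667 m/s
TE = 3357000 / 21.6667
TE = 154938.5 N

154938.5


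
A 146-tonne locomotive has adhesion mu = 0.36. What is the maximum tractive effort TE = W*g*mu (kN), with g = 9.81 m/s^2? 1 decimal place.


TE_max = W * g * mu
TE_max = 146 * 9.81 * 0.36
TE_max = 1432.26 * 0.36
TE_max = 515.6 kN

515.6


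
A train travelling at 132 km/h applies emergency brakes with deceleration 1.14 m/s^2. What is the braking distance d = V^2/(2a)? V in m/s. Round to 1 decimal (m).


Convert speed: V = 132 / 3.6 = 36.6667 m/s
V^2 = 1344.4444
d = 1344.4444 / (2 * 1.14)
d = 1344.4444 / 2.28
d = 589.7 m

589.7


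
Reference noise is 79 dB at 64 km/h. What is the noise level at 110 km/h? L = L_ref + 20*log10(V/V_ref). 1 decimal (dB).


V/V_ref = 110 / 64 = 1.71875
log10(1.71875) = 0.235213
20 * 0.235213 = 4.7043
L = 79 + 4.7043 = 83.7 dB

83.7


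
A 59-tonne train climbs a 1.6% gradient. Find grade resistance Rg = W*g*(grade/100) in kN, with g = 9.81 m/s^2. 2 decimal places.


Rg = W * 9.81 * grade / 100
Rg = 59 * 9.81 * 1.6 / 100
Rg = 578.79 * 0.016
Rg = 9.26 kN

9.26


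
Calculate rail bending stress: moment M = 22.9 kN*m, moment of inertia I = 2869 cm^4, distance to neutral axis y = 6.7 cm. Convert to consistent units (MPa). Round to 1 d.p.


Convert units:
M = 22.9 kN*m = 22900000 N*mm
y = 6.7 cm = 67 mm
I = 2869 cm^4 = 28690000 mm^4
sigma = 22900000 * 67 / 28690000
sigma = 53.5 MPa

53.5


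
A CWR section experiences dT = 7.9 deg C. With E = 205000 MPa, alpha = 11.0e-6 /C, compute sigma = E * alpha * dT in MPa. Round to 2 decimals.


sigma = E * alpha * dT
sigma = 205000 * 11.0e-6 * 7.9
sigma = 2.255 * 7.9
sigma = 17.81 MPa

17.81


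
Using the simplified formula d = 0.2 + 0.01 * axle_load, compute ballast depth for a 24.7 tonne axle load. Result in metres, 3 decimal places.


d = 0.2 + 0.01 * 24.7
d = 0.2 + 0.247
d = 0.447 m

0.447
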